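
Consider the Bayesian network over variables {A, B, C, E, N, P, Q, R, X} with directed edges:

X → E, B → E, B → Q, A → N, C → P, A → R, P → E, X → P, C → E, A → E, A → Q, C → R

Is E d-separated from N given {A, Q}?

There are 5 undirected paths between E and N; checking each against the conditioning set {A, Q}:
Path 1: E ← P ← C → R ← A → N
  R is a collider here and neither R nor any of its descendants is conditioned on, so the collider stays closed — the path is blocked at R.
Path 2: E ← C → R ← A → N
  R is a collider here and neither R nor any of its descendants is conditioned on, so the collider stays closed — the path is blocked at R.
Path 3: E ← X → P ← C → R ← A → N
  P is a collider here and neither P nor any of its descendants is conditioned on, so the collider stays closed — the path is blocked at P.
Path 4: E ← B → Q ← A → N
  A is a fork here and A is conditioned on, so the path is blocked at A.
Path 5: E ← A → N
  A is a fork here and A is conditioned on, so the path is blocked at A.
All paths are blocked; E ⊥ N | {A, Q} holds.

Yes — E and N are d-separated given {A, Q}.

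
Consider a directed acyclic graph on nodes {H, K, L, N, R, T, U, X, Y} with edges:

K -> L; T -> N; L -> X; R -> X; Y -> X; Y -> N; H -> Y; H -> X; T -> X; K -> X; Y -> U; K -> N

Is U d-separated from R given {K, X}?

Enumerating the 5 paths from U to R and testing each for blocking by {K, X}:
  1. U ← Y → X ← R — Y:fork[open]; X:collider[open] ⇒ active
  2. U ← Y → N ← K → L → X ← R — Y:fork[open]; N:collider[blocks]; K:fork[blocks]; L:chain[open]; X:collider[open] ⇒ blocked
  3. U ← Y → N ← K → X ← R — Y:fork[open]; N:collider[blocks]; K:fork[blocks]; X:collider[open] ⇒ blocked
  4. U ← Y → N ← T → X ← R — Y:fork[open]; N:collider[blocks]; T:fork[open]; X:collider[open] ⇒ blocked
  5. U ← Y ← H → X ← R — Y:chain[open]; H:fork[open]; X:collider[open] ⇒ active
Because an active path exists, U and R are not d-separated.

No — U and R are not d-separated given {K, X}.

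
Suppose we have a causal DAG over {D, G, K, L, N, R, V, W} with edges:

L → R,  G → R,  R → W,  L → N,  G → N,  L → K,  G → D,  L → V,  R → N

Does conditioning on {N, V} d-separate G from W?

No

We examine all 3 paths between G and W:
Path 1: G → N ← L → R → W
  N is a collider and N is conditioned on, which opens it; L is a fork and L is not conditioned on; R is a chain and R is not conditioned on — no node blocks this path, so it is active.
Path 2: G → N ← R → W
  N is a collider and N is conditioned on, which opens it; R is a fork and R is not conditioned on — no node blocks this path, so it is active.
Path 3: G → R → W
  R is a chain and R is not conditioned on — no node blocks this path, so it is active.
At least one path is unblocked, so d-separation fails.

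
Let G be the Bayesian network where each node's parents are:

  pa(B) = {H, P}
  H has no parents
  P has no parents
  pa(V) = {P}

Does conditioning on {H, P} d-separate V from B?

Yes — V and B are d-separated given {H, P}.

The only undirected path from V to B is:
Path 1: V ← P → B
  P is a fork here and P is conditioned on, so the path is blocked at P.
All paths are blocked; V ⊥ B | {H, P} holds.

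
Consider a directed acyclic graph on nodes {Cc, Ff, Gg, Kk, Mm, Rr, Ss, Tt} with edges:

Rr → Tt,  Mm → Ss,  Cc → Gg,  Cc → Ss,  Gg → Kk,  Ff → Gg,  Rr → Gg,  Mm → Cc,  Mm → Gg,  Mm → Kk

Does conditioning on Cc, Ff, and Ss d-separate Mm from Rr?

Yes — Mm and Rr are d-separated given {Cc, Ff, Ss}.

There are 4 undirected paths between Mm and Rr; checking each against the conditioning set {Cc, Ff, Ss}:
  1. Mm → Gg ← Rr — Gg:collider[blocks] ⇒ blocked
  2. Mm → Cc → Gg ← Rr — Cc:chain[blocks]; Gg:collider[blocks] ⇒ blocked
  3. Mm → Kk ← Gg ← Rr — Kk:collider[blocks]; Gg:chain[open] ⇒ blocked
  4. Mm → Ss ← Cc → Gg ← Rr — Ss:collider[open]; Cc:fork[blocks]; Gg:collider[blocks] ⇒ blocked
Since every path is blocked, d-separation holds.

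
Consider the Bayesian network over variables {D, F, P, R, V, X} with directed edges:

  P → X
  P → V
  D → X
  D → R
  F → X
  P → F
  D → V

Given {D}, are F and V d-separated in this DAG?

No

There are 4 undirected paths between F and V; checking each against the conditioning set {D}:
  1. F → X ← P → V — X:collider[blocks]; P:fork[open] ⇒ blocked
  2. F → X ← D → V — X:collider[blocks]; D:fork[blocks] ⇒ blocked
  3. F ← P → X ← D → V — P:fork[open]; X:collider[blocks]; D:fork[blocks] ⇒ blocked
  4. F ← P → V — P:fork[open] ⇒ active
At least one path is unblocked, so d-separation fails.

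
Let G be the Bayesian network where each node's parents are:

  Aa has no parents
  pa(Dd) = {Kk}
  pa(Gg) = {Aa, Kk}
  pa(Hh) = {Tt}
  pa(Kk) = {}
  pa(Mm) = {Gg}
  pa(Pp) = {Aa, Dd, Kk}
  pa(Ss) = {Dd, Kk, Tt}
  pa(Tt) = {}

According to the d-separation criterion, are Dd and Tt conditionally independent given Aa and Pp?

There are 4 undirected paths between Dd and Tt; checking each against the conditioning set {Aa, Pp}:
Path 1: Dd ← Kk → Ss ← Tt
  Ss is a collider here and neither Ss nor any of its descendants is conditioned on, so the collider stays closed — the path is blocked at Ss.
Path 2: Dd → Pp ← Kk → Ss ← Tt
  Ss is a collider here and neither Ss nor any of its descendants is conditioned on, so the collider stays closed — the path is blocked at Ss.
Path 3: Dd → Pp ← Aa → Gg ← Kk → Ss ← Tt
  Aa is a fork here and Aa is conditioned on, so the path is blocked at Aa.
Path 4: Dd → Ss ← Tt
  Ss is a collider here and neither Ss nor any of its descendants is conditioned on, so the collider stays closed — the path is blocked at Ss.
Every path is blocked, so Dd and Tt are d-separated given {Aa, Pp}.

Yes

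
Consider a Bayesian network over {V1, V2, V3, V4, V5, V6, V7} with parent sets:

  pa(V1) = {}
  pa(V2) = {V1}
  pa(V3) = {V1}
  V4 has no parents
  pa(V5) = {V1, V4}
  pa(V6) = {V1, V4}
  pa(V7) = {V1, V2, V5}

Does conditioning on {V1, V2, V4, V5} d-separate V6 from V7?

There are 6 undirected paths between V6 and V7; checking each against the conditioning set {V1, V2, V4, V5}:
Path 1: V6 ← V1 → V2 → V7
  V1 is a fork here and V1 is conditioned on, so the path is blocked at V1.
Path 2: V6 ← V1 → V7
  V1 is a fork here and V1 is conditioned on, so the path is blocked at V1.
Path 3: V6 ← V1 → V5 → V7
  V1 is a fork here and V1 is conditioned on, so the path is blocked at V1.
Path 4: V6 ← V4 → V5 ← V1 → V2 → V7
  V4 is a fork here and V4 is conditioned on, so the path is blocked at V4.
Path 5: V6 ← V4 → V5 ← V1 → V7
  V4 is a fork here and V4 is conditioned on, so the path is blocked at V4.
Path 6: V6 ← V4 → V5 → V7
  V4 is a fork here and V4 is conditioned on, so the path is blocked at V4.
Every path is blocked, so V6 and V7 are d-separated given {V1, V2, V4, V5}.

Yes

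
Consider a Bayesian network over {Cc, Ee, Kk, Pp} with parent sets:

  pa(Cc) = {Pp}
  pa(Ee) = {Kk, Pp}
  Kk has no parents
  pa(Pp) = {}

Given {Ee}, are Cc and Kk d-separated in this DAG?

The only undirected path from Cc to Kk is:
  1. Cc ← Pp → Ee ← Kk — Pp:fork[open]; Ee:collider[open] ⇒ active
Because an active path exists, Cc and Kk are not d-separated.

No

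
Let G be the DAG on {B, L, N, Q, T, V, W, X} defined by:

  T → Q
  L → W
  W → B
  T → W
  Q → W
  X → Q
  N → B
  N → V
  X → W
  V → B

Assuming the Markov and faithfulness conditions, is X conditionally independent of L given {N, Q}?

Yes

Enumerating the 3 paths from X to L and testing each for blocking by {N, Q}:
Path 1: X → W ← L
  W is a collider here and neither W nor any of its descendants is conditioned on, so the collider stays closed — the path is blocked at W.
Path 2: X → Q ← T → W ← L
  W is a collider here and neither W nor any of its descendants is conditioned on, so the collider stays closed — the path is blocked at W.
Path 3: X → Q → W ← L
  Q is a chain here and Q is conditioned on, so the path is blocked at Q.
All paths are blocked; X ⊥ L | {N, Q} holds.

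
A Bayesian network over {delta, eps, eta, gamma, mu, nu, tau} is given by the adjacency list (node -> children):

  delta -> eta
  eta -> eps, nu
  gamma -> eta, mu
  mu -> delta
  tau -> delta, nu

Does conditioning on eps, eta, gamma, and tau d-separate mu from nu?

Yes

There are 4 undirected paths between mu and nu; checking each against the conditioning set {eps, eta, gamma, tau}:
Path 1: mu ← gamma → eta ← delta ← tau → nu
  gamma is a fork here and gamma is conditioned on, so the path is blocked at gamma.
Path 2: mu ← gamma → eta → nu
  gamma is a fork here and gamma is conditioned on, so the path is blocked at gamma.
Path 3: mu → delta → eta → nu
  eta is a chain here and eta is conditioned on, so the path is blocked at eta.
Path 4: mu → delta ← tau → nu
  tau is a fork here and tau is conditioned on, so the path is blocked at tau.
Every path is blocked, so mu and nu are d-separated given {eps, eta, gamma, tau}.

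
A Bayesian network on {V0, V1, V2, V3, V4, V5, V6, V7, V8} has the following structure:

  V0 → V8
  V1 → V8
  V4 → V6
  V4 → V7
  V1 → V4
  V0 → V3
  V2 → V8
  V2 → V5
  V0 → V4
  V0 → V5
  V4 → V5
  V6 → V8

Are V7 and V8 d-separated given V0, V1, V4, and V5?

We examine all 6 paths between V7 and V8:
Path 1: V7 ← V4 → V6 → V8
  V4 is a fork here and V4 is conditioned on, so the path is blocked at V4.
Path 2: V7 ← V4 → V5 ← V2 → V8
  V4 is a fork here and V4 is conditioned on, so the path is blocked at V4.
Path 3: V7 ← V4 → V5 ← V0 → V8
  V4 is a fork here and V4 is conditioned on, so the path is blocked at V4.
Path 4: V7 ← V4 ← V1 → V8
  V4 is a chain here and V4 is conditioned on, so the path is blocked at V4.
Path 5: V7 ← V4 ← V0 → V8
  V4 is a chain here and V4 is conditioned on, so the path is blocked at V4.
Path 6: V7 ← V4 ← V0 → V5 ← V2 → V8
  V4 is a chain here and V4 is conditioned on, so the path is blocked at V4.
Every path is blocked, so V7 and V8 are d-separated given {V0, V1, V4, V5}.

Yes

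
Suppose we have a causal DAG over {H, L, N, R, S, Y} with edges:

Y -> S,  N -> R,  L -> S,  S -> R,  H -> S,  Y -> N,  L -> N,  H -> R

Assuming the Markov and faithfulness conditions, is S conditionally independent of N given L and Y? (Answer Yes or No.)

Enumerating the 4 paths from S to N and testing each for blocking by {L, Y}:
Path 1: S ← Y → N
  Y is a fork here and Y is conditioned on, so the path is blocked at Y.
Path 2: S ← L → N
  L is a fork here and L is conditioned on, so the path is blocked at L.
Path 3: S ← H → R ← N
  R is a collider here and neither R nor any of its descendants is conditioned on, so the collider stays closed — the path is blocked at R.
Path 4: S → R ← N
  R is a collider here and neither R nor any of its descendants is conditioned on, so the collider stays closed — the path is blocked at R.
All paths are blocked; S ⊥ N | {L, Y} holds.

Yes — S and N are d-separated given {L, Y}.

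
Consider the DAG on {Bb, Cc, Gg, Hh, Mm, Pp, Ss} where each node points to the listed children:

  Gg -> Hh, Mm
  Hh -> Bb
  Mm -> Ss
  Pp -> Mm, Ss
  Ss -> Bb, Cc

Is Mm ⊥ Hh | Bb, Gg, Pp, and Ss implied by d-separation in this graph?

Yes

We examine all 3 paths between Mm and Hh:
Path 1: Mm ← Gg → Hh
  Gg is a fork here and Gg is conditioned on, so the path is blocked at Gg.
Path 2: Mm ← Pp → Ss → Bb ← Hh
  Pp is a fork here and Pp is conditioned on, so the path is blocked at Pp.
Path 3: Mm → Ss → Bb ← Hh
  Ss is a chain here and Ss is conditioned on, so the path is blocked at Ss.
Since every path is blocked, d-separation holds.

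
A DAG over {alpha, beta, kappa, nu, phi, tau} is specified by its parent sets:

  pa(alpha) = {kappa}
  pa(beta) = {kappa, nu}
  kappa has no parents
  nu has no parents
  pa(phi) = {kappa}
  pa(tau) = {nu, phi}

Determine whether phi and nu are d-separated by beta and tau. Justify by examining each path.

No

We examine all 2 paths between phi and nu:
Path 1: phi ← kappa → beta ← nu
  kappa is a fork and kappa is not conditioned on; beta is a collider and beta is conditioned on, which opens it — no node blocks this path, so it is active.
Path 2: phi → tau ← nu
  tau is a collider and tau is conditioned on, which opens it — no node blocks this path, so it is active.
Since the path phi ← kappa → beta ← nu is active, phi and nu are not d-separated given {beta, tau}.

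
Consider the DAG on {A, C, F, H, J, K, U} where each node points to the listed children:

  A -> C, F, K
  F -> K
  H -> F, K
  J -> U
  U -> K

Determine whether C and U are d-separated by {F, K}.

No

We examine all 3 paths between C and U:
Path 1: C ← A → K ← U
  A is a fork and A is not conditioned on; K is a collider and K is conditioned on, which opens it — no node blocks this path, so it is active.
Path 2: C ← A → F → K ← U
  F is a chain here and F is conditioned on, so the path is blocked at F.
Path 3: C ← A → F ← H → K ← U
  A is a fork and A is not conditioned on; F is a collider and F is conditioned on, which opens it; H is a fork and H is not conditioned on; K is a collider and K is conditioned on, which opens it — no node blocks this path, so it is active.
Because an active path exists, C and U are not d-separated.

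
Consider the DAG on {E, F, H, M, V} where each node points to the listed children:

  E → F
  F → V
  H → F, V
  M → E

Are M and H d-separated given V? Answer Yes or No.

2 paths connect M and H; each must be blocked for d-separation to hold:
Path 1: M → E → F → V ← H
  E is a chain and E is not conditioned on; F is a chain and F is not conditioned on; V is a collider and V is conditioned on, which opens it — no node blocks this path, so it is active.
Path 2: M → E → F ← H
  E is a chain and E is not conditioned on; F is a collider and its descendant V is conditioned on, which opens it — no node blocks this path, so it is active.
Since the path M → E → F → V ← H is active, M and H are not d-separated given {V}.

No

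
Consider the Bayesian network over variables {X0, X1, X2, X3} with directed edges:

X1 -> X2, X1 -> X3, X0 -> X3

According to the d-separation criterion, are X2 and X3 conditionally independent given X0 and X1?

Yes

The only undirected path from X2 to X3 is:
Path 1: X2 ← X1 → X3
  X1 is a fork here and X1 is conditioned on, so the path is blocked at X1.
Since every path is blocked, d-separation holds.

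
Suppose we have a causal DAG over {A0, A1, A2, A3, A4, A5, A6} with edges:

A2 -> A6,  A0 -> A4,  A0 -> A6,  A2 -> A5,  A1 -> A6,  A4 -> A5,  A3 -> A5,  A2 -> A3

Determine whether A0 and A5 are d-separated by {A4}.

3 paths connect A0 and A5; each must be blocked for d-separation to hold:
Path 1: A0 → A6 ← A2 → A5
  A6 is a collider here and neither A6 nor any of its descendants is conditioned on, so the collider stays closed — the path is blocked at A6.
Path 2: A0 → A6 ← A2 → A3 → A5
  A6 is a collider here and neither A6 nor any of its descendants is conditioned on, so the collider stays closed — the path is blocked at A6.
Path 3: A0 → A4 → A5
  A4 is a chain here and A4 is conditioned on, so the path is blocked at A4.
Since every path is blocked, d-separation holds.

Yes — A0 and A5 are d-separated given {A4}.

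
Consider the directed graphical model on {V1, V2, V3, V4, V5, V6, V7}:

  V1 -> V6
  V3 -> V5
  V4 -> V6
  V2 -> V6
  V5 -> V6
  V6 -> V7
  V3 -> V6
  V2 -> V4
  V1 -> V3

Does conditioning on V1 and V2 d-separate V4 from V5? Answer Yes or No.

Yes

Enumerating the 6 paths from V4 to V5 and testing each for blocking by {V1, V2}:
  1. V4 ← V2 → V6 ← V1 → V3 → V5 — V2:fork[blocks]; V6:collider[blocks]; V1:fork[blocks]; V3:chain[open] ⇒ blocked
  2. V4 ← V2 → V6 ← V5 — V2:fork[blocks]; V6:collider[blocks] ⇒ blocked
  3. V4 ← V2 → V6 ← V3 → V5 — V2:fork[blocks]; V6:collider[blocks]; V3:fork[open] ⇒ blocked
  4. V4 → V6 ← V1 → V3 → V5 — V6:collider[blocks]; V1:fork[blocks]; V3:chain[open] ⇒ blocked
  5. V4 → V6 ← V5 — V6:collider[blocks] ⇒ blocked
  6. V4 → V6 ← V3 → V5 — V6:collider[blocks]; V3:fork[open] ⇒ blocked
Every path is blocked, so V4 and V5 are d-separated given {V1, V2}.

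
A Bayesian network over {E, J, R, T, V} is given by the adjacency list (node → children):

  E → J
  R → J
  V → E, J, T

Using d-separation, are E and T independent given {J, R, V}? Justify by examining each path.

Yes — E and T are d-separated given {J, R, V}.

We examine all 2 paths between E and T:
Path 1: E → J ← V → T
  V is a fork here and V is conditioned on, so the path is blocked at V.
Path 2: E ← V → T
  V is a fork here and V is conditioned on, so the path is blocked at V.
Every path is blocked, so E and T are d-separated given {J, R, V}.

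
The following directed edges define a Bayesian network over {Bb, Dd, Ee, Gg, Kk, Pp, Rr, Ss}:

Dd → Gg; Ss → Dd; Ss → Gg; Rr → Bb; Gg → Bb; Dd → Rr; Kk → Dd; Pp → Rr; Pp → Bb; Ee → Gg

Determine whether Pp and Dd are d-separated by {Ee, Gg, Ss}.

Yes

We examine all 6 paths between Pp and Dd:
Path 1: Pp → Bb ← Rr ← Dd
  Bb is a collider here and neither Bb nor any of its descendants is conditioned on, so the collider stays closed — the path is blocked at Bb.
Path 2: Pp → Bb ← Gg ← Ss → Dd
  Bb is a collider here and neither Bb nor any of its descendants is conditioned on, so the collider stays closed — the path is blocked at Bb.
Path 3: Pp → Bb ← Gg ← Dd
  Bb is a collider here and neither Bb nor any of its descendants is conditioned on, so the collider stays closed — the path is blocked at Bb.
Path 4: Pp → Rr ← Dd
  Rr is a collider here and neither Rr nor any of its descendants is conditioned on, so the collider stays closed — the path is blocked at Rr.
Path 5: Pp → Rr → Bb ← Gg ← Ss → Dd
  Bb is a collider here and neither Bb nor any of its descendants is conditioned on, so the collider stays closed — the path is blocked at Bb.
Path 6: Pp → Rr → Bb ← Gg ← Dd
  Bb is a collider here and neither Bb nor any of its descendants is conditioned on, so the collider stays closed — the path is blocked at Bb.
Since every path is blocked, d-separation holds.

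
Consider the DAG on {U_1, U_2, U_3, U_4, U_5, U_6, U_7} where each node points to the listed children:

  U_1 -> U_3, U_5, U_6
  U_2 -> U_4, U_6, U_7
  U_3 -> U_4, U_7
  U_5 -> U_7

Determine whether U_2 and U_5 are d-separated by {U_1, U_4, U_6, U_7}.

No

6 paths connect U_2 and U_5; each must be blocked for d-separation to hold:
Path 1: U_2 → U_7 ← U_3 ← U_1 → U_5
  U_1 is a fork here and U_1 is conditioned on, so the path is blocked at U_1.
Path 2: U_2 → U_7 ← U_5
  U_7 is a collider and U_7 is conditioned on, which opens it — no node blocks this path, so it is active.
Path 3: U_2 → U_4 ← U_3 ← U_1 → U_5
  U_1 is a fork here and U_1 is conditioned on, so the path is blocked at U_1.
Path 4: U_2 → U_4 ← U_3 → U_7 ← U_5
  U_4 is a collider and U_4 is conditioned on, which opens it; U_3 is a fork and U_3 is not conditioned on; U_7 is a collider and U_7 is conditioned on, which opens it — no node blocks this path, so it is active.
Path 5: U_2 → U_6 ← U_1 → U_3 → U_7 ← U_5
  U_1 is a fork here and U_1 is conditioned on, so the path is blocked at U_1.
Path 6: U_2 → U_6 ← U_1 → U_5
  U_1 is a fork here and U_1 is conditioned on, so the path is blocked at U_1.
Because an active path exists, U_2 and U_5 are not d-separated.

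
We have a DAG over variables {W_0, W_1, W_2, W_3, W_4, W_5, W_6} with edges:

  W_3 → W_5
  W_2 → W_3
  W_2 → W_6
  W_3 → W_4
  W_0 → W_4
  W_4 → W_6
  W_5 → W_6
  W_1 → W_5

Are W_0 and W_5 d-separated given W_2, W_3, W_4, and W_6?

Enumerating the 4 paths from W_0 to W_5 and testing each for blocking by {W_2, W_3, W_4, W_6}:
Path 1: W_0 → W_4 → W_6 ← W_5
  W_4 is a chain here and W_4 is conditioned on, so the path is blocked at W_4.
Path 2: W_0 → W_4 → W_6 ← W_2 → W_3 → W_5
  W_4 is a chain here and W_4 is conditioned on, so the path is blocked at W_4.
Path 3: W_0 → W_4 ← W_3 → W_5
  W_3 is a fork here and W_3 is conditioned on, so the path is blocked at W_3.
Path 4: W_0 → W_4 ← W_3 ← W_2 → W_6 ← W_5
  W_3 is a chain here and W_3 is conditioned on, so the path is blocked at W_3.
All paths are blocked; W_0 ⊥ W_5 | {W_2, W_3, W_4, W_6} holds.

Yes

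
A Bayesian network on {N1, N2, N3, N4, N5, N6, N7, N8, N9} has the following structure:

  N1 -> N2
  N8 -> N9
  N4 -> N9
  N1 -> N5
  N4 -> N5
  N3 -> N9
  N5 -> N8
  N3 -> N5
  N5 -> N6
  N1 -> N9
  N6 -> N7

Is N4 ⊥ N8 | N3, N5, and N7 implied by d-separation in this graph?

Yes — N4 and N8 are d-separated given {N3, N5, N7}.

We examine all 6 paths between N4 and N8:
Path 1: N4 → N5 ← N1 → N9 ← N8
  N9 is a collider here and neither N9 nor any of its descendants is conditioned on, so the collider stays closed — the path is blocked at N9.
Path 2: N4 → N5 ← N3 → N9 ← N8
  N3 is a fork here and N3 is conditioned on, so the path is blocked at N3.
Path 3: N4 → N5 → N8
  N5 is a chain here and N5 is conditioned on, so the path is blocked at N5.
Path 4: N4 → N9 ← N1 → N5 → N8
  N9 is a collider here and neither N9 nor any of its descendants is conditioned on, so the collider stays closed — the path is blocked at N9.
Path 5: N4 → N9 ← N3 → N5 → N8
  N9 is a collider here and neither N9 nor any of its descendants is conditioned on, so the collider stays closed — the path is blocked at N9.
Path 6: N4 → N9 ← N8
  N9 is a collider here and neither N9 nor any of its descendants is conditioned on, so the collider stays closed — the path is blocked at N9.
All paths are blocked; N4 ⊥ N8 | {N3, N5, N7} holds.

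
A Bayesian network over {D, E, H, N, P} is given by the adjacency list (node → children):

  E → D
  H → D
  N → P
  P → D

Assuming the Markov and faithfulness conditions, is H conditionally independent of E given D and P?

No

The only undirected path from H to E is:
Path 1: H → D ← E
  D is a collider and D is conditioned on, which opens it — no node blocks this path, so it is active.
At least one path is unblocked, so d-separation fails.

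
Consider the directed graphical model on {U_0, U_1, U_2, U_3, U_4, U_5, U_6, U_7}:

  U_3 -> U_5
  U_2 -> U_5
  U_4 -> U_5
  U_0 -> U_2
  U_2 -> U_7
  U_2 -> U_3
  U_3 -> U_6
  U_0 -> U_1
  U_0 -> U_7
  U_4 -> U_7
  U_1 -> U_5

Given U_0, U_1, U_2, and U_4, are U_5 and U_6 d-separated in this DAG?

No — U_5 and U_6 are not d-separated given {U_0, U_1, U_2, U_4}.

Enumerating the 6 paths from U_5 to U_6 and testing each for blocking by {U_0, U_1, U_2, U_4}:
  1. U_5 ← U_4 → U_7 ← U_0 → U_2 → U_3 → U_6 — U_4:fork[blocks]; U_7:collider[blocks]; U_0:fork[blocks]; U_2:chain[blocks]; U_3:chain[open] ⇒ blocked
  2. U_5 ← U_4 → U_7 ← U_2 → U_3 → U_6 — U_4:fork[blocks]; U_7:collider[blocks]; U_2:fork[blocks]; U_3:chain[open] ⇒ blocked
  3. U_5 ← U_3 → U_6 — U_3:fork[open] ⇒ active
  4. U_5 ← U_1 ← U_0 → U_7 ← U_2 → U_3 → U_6 — U_1:chain[blocks]; U_0:fork[blocks]; U_7:collider[blocks]; U_2:fork[blocks]; U_3:chain[open] ⇒ blocked
  5. U_5 ← U_1 ← U_0 → U_2 → U_3 → U_6 — U_1:chain[blocks]; U_0:fork[blocks]; U_2:chain[blocks]; U_3:chain[open] ⇒ blocked
  6. U_5 ← U_2 → U_3 → U_6 — U_2:fork[blocks]; U_3:chain[open] ⇒ blocked
Because an active path exists, U_5 and U_6 are not d-separated.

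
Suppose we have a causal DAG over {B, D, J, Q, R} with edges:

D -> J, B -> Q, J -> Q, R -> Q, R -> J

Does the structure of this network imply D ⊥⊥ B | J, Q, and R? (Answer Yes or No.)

Yes

2 paths connect D and B; each must be blocked for d-separation to hold:
  1. D → J ← R → Q ← B — J:collider[open]; R:fork[blocks]; Q:collider[open] ⇒ blocked
  2. D → J → Q ← B — J:chain[blocks]; Q:collider[open] ⇒ blocked
Every path is blocked, so D and B are d-separated given {J, Q, R}.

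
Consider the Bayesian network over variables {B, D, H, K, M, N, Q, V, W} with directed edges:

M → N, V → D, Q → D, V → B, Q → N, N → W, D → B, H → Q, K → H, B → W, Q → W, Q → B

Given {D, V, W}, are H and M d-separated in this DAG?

5 paths connect H and M; each must be blocked for d-separation to hold:
  1. H → Q → B → W ← N ← M — Q:chain[open]; B:chain[open]; W:collider[open]; N:chain[open] ⇒ active
  2. H → Q → W ← N ← M — Q:chain[open]; W:collider[open]; N:chain[open] ⇒ active
  3. H → Q → D → B → W ← N ← M — Q:chain[open]; D:chain[blocks]; B:chain[open]; W:collider[open]; N:chain[open] ⇒ blocked
  4. H → Q → D ← V → B → W ← N ← M — Q:chain[open]; D:collider[open]; V:fork[blocks]; B:chain[open]; W:collider[open]; N:chain[open] ⇒ blocked
  5. H → Q → N ← M — Q:chain[open]; N:collider[open] ⇒ active
At least one path is unblocked, so d-separation fails.

No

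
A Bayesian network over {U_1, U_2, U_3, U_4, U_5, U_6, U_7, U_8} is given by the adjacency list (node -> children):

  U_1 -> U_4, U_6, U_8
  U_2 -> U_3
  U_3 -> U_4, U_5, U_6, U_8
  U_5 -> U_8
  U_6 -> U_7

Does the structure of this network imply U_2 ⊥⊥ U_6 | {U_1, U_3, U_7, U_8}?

There are 4 undirected paths between U_2 and U_6; checking each against the conditioning set {U_1, U_3, U_7, U_8}:
Path 1: U_2 → U_3 → U_6
  U_3 is a chain here and U_3 is conditioned on, so the path is blocked at U_3.
Path 2: U_2 → U_3 → U_4 ← U_1 → U_6
  U_3 is a chain here and U_3 is conditioned on, so the path is blocked at U_3.
Path 3: U_2 → U_3 → U_8 ← U_1 → U_6
  U_3 is a chain here and U_3 is conditioned on, so the path is blocked at U_3.
Path 4: U_2 → U_3 → U_5 → U_8 ← U_1 → U_6
  U_3 is a chain here and U_3 is conditioned on, so the path is blocked at U_3.
Every path is blocked, so U_2 and U_6 are d-separated given {U_1, U_3, U_7, U_8}.

Yes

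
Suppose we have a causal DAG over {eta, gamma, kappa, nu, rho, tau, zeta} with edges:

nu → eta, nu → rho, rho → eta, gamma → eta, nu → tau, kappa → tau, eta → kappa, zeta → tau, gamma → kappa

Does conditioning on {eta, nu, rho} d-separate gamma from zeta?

Yes

We examine all 6 paths between gamma and zeta:
Path 1: gamma → eta ← rho ← nu → tau ← zeta
  rho is a chain here and rho is conditioned on, so the path is blocked at rho.
Path 2: gamma → eta ← nu → tau ← zeta
  nu is a fork here and nu is conditioned on, so the path is blocked at nu.
Path 3: gamma → eta → kappa → tau ← zeta
  eta is a chain here and eta is conditioned on, so the path is blocked at eta.
Path 4: gamma → kappa → tau ← zeta
  tau is a collider here and neither tau nor any of its descendants is conditioned on, so the collider stays closed — the path is blocked at tau.
Path 5: gamma → kappa ← eta ← rho ← nu → tau ← zeta
  kappa is a collider here and neither kappa nor any of its descendants is conditioned on, so the collider stays closed — the path is blocked at kappa.
Path 6: gamma → kappa ← eta ← nu → tau ← zeta
  kappa is a collider here and neither kappa nor any of its descendants is conditioned on, so the collider stays closed — the path is blocked at kappa.
Since every path is blocked, d-separation holds.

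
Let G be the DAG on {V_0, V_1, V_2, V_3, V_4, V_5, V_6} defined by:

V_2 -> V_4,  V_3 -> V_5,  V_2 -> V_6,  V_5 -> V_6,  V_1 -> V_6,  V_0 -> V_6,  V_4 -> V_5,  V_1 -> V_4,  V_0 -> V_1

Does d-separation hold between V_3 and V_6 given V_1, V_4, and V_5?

We examine all 4 paths between V_3 and V_6:
Path 1: V_3 → V_5 ← V_4 ← V_2 → V_6
  V_4 is a chain here and V_4 is conditioned on, so the path is blocked at V_4.
Path 2: V_3 → V_5 ← V_4 ← V_1 ← V_0 → V_6
  V_4 is a chain here and V_4 is conditioned on, so the path is blocked at V_4.
Path 3: V_3 → V_5 ← V_4 ← V_1 → V_6
  V_4 is a chain here and V_4 is conditioned on, so the path is blocked at V_4.
Path 4: V_3 → V_5 → V_6
  V_5 is a chain here and V_5 is conditioned on, so the path is blocked at V_5.
Since every path is blocked, d-separation holds.

Yes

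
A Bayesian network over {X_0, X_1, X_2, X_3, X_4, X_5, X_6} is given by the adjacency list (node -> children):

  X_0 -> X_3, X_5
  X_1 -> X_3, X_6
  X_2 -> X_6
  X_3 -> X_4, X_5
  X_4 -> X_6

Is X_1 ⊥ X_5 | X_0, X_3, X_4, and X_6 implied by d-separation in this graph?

There are 4 undirected paths between X_1 and X_5; checking each against the conditioning set {X_0, X_3, X_4, X_6}:
Path 1: X_1 → X_3 → X_5
  X_3 is a chain here and X_3 is conditioned on, so the path is blocked at X_3.
Path 2: X_1 → X_3 ← X_0 → X_5
  X_0 is a fork here and X_0 is conditioned on, so the path is blocked at X_0.
Path 3: X_1 → X_6 ← X_4 ← X_3 → X_5
  X_4 is a chain here and X_4 is conditioned on, so the path is blocked at X_4.
Path 4: X_1 → X_6 ← X_4 ← X_3 ← X_0 → X_5
  X_4 is a chain here and X_4 is conditioned on, so the path is blocked at X_4.
Every path is blocked, so X_1 and X_5 are d-separated given {X_0, X_3, X_4, X_6}.

Yes — X_1 and X_5 are d-separated given {X_0, X_3, X_4, X_6}.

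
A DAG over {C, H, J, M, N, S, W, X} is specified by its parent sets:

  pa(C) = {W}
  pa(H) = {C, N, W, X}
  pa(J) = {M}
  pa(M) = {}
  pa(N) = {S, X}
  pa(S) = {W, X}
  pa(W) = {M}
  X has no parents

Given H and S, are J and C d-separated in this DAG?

No

There are 6 undirected paths between J and C; checking each against the conditioning set {H, S}:
Path 1: J ← M → W → C
  M is a fork and M is not conditioned on; W is a chain and W is not conditioned on — no node blocks this path, so it is active.
Path 2: J ← M → W → H ← C
  M is a fork and M is not conditioned on; W is a chain and W is not conditioned on; H is a collider and H is conditioned on, which opens it — no node blocks this path, so it is active.
Path 3: J ← M → W → S ← X → H ← C
  M is a fork and M is not conditioned on; W is a chain and W is not conditioned on; S is a collider and S is conditioned on, which opens it; X is a fork and X is not conditioned on; H is a collider and H is conditioned on, which opens it — no node blocks this path, so it is active.
Path 4: J ← M → W → S ← X → N → H ← C
  M is a fork and M is not conditioned on; W is a chain and W is not conditioned on; S is a collider and S is conditioned on, which opens it; X is a fork and X is not conditioned on; N is a chain and N is not conditioned on; H is a collider and H is conditioned on, which opens it — no node blocks this path, so it is active.
Path 5: J ← M → W → S → N ← X → H ← C
  S is a chain here and S is conditioned on, so the path is blocked at S.
Path 6: J ← M → W → S → N → H ← C
  S is a chain here and S is conditioned on, so the path is blocked at S.
At least one path is unblocked, so d-separation fails.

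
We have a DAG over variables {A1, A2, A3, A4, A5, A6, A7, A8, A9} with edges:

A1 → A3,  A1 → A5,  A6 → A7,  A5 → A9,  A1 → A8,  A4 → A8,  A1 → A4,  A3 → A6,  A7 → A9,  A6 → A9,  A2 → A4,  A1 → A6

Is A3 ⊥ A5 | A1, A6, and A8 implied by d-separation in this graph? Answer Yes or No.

Yes — A3 and A5 are d-separated given {A1, A6, A8}.

Enumerating the 6 paths from A3 to A5 and testing each for blocking by {A1, A6, A8}:
Path 1: A3 → A6 ← A1 → A5
  A1 is a fork here and A1 is conditioned on, so the path is blocked at A1.
Path 2: A3 → A6 → A9 ← A5
  A6 is a chain here and A6 is conditioned on, so the path is blocked at A6.
Path 3: A3 → A6 → A7 → A9 ← A5
  A6 is a chain here and A6 is conditioned on, so the path is blocked at A6.
Path 4: A3 ← A1 → A5
  A1 is a fork here and A1 is conditioned on, so the path is blocked at A1.
Path 5: A3 ← A1 → A6 → A9 ← A5
  A1 is a fork here and A1 is conditioned on, so the path is blocked at A1.
Path 6: A3 ← A1 → A6 → A7 → A9 ← A5
  A1 is a fork here and A1 is conditioned on, so the path is blocked at A1.
Since every path is blocked, d-separation holds.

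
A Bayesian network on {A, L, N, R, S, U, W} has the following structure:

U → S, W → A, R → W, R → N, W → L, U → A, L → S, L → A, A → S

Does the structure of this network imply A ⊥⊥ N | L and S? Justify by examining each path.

We examine all 4 paths between A and N:
Path 1: A → S ← L ← W ← R → N
  L is a chain here and L is conditioned on, so the path is blocked at L.
Path 2: A ← U → S ← L ← W ← R → N
  L is a chain here and L is conditioned on, so the path is blocked at L.
Path 3: A ← L ← W ← R → N
  L is a chain here and L is conditioned on, so the path is blocked at L.
Path 4: A ← W ← R → N
  W is a chain and W is not conditioned on; R is a fork and R is not conditioned on — no node blocks this path, so it is active.
At least one path is unblocked, so d-separation fails.

No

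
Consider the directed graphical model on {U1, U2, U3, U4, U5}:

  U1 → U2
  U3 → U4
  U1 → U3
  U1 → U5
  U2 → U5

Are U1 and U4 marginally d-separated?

No

The only undirected path from U1 to U4 is:
Path 1: U1 → U3 → U4
  U3 is a chain and U3 is not conditioned on — no node blocks this path, so it is active.
At least one path is unblocked, so d-separation fails.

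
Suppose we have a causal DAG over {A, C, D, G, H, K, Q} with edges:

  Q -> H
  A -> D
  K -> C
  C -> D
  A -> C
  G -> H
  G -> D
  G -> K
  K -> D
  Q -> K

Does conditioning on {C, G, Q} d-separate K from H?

Yes — K and H are d-separated given {C, G, Q}.

There are 5 undirected paths between K and H; checking each against the conditioning set {C, G, Q}:
  1. K → C → D ← G → H — C:chain[blocks]; D:collider[blocks]; G:fork[blocks] ⇒ blocked
  2. K → C ← A → D ← G → H — C:collider[open]; A:fork[open]; D:collider[blocks]; G:fork[blocks] ⇒ blocked
  3. K → D ← G → H — D:collider[blocks]; G:fork[blocks] ⇒ blocked
  4. K ← Q → H — Q:fork[blocks] ⇒ blocked
  5. K ← G → H — G:fork[blocks] ⇒ blocked
All paths are blocked; K ⊥ H | {C, G, Q} holds.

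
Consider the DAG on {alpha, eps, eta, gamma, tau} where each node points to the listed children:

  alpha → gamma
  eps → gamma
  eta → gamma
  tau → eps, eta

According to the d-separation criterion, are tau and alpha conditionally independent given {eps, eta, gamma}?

Yes — tau and alpha are d-separated given {eps, eta, gamma}.

Enumerating the 2 paths from tau to alpha and testing each for blocking by {eps, eta, gamma}:
Path 1: tau → eps → gamma ← alpha
  eps is a chain here and eps is conditioned on, so the path is blocked at eps.
Path 2: tau → eta → gamma ← alpha
  eta is a chain here and eta is conditioned on, so the path is blocked at eta.
All paths are blocked; tau ⊥ alpha | {eps, eta, gamma} holds.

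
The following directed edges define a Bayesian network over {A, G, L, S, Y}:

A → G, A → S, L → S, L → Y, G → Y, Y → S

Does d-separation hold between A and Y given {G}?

Yes

There are 3 undirected paths between A and Y; checking each against the conditioning set {G}:
Path 1: A → G → Y
  G is a chain here and G is conditioned on, so the path is blocked at G.
Path 2: A → S ← L → Y
  S is a collider here and neither S nor any of its descendants is conditioned on, so the collider stays closed — the path is blocked at S.
Path 3: A → S ← Y
  S is a collider here and neither S nor any of its descendants is conditioned on, so the collider stays closed — the path is blocked at S.
Since every path is blocked, d-separation holds.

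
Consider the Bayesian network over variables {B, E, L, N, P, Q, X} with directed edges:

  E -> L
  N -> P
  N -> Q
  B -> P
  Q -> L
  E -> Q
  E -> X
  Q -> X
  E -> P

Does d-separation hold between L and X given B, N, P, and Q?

No

We examine all 6 paths between L and X:
Path 1: L ← Q → X
  Q is a fork here and Q is conditioned on, so the path is blocked at Q.
Path 2: L ← Q ← E → X
  Q is a chain here and Q is conditioned on, so the path is blocked at Q.
Path 3: L ← Q ← N → P ← E → X
  Q is a chain here and Q is conditioned on, so the path is blocked at Q.
Path 4: L ← E → Q → X
  Q is a chain here and Q is conditioned on, so the path is blocked at Q.
Path 5: L ← E → P ← N → Q → X
  N is a fork here and N is conditioned on, so the path is blocked at N.
Path 6: L ← E → X
  E is a fork and E is not conditioned on — no node blocks this path, so it is active.
At least one path is unblocked, so d-separation fails.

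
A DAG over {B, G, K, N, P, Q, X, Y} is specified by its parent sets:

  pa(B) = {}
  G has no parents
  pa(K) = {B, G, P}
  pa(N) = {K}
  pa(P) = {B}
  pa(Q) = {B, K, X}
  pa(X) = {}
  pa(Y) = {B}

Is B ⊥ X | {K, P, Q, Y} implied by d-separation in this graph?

No

Enumerating the 3 paths from B to X and testing each for blocking by {K, P, Q, Y}:
Path 1: B → P → K → Q ← X
  P is a chain here and P is conditioned on, so the path is blocked at P.
Path 2: B → Q ← X
  Q is a collider and Q is conditioned on, which opens it — no node blocks this path, so it is active.
Path 3: B → K → Q ← X
  K is a chain here and K is conditioned on, so the path is blocked at K.
At least one path is unblocked, so d-separation fails.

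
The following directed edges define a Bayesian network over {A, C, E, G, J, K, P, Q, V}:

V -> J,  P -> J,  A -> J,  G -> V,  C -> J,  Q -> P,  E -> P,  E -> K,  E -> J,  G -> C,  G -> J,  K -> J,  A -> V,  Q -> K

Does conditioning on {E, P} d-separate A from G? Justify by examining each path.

Yes

6 paths connect A and G; each must be blocked for d-separation to hold:
  1. A → V ← G — V:collider[blocks] ⇒ blocked
  2. A → V → J ← G — V:chain[open]; J:collider[blocks] ⇒ blocked
  3. A → V → J ← C ← G — V:chain[open]; J:collider[blocks]; C:chain[open] ⇒ blocked
  4. A → J ← G — J:collider[blocks] ⇒ blocked
  5. A → J ← V ← G — J:collider[blocks]; V:chain[open] ⇒ blocked
  6. A → J ← C ← G — J:collider[blocks]; C:chain[open] ⇒ blocked
Every path is blocked, so A and G are d-separated given {E, P}.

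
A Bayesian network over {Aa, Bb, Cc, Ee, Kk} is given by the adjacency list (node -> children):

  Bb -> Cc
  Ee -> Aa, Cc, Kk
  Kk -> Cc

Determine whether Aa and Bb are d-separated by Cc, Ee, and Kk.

Yes

There are 2 undirected paths between Aa and Bb; checking each against the conditioning set {Cc, Ee, Kk}:
Path 1: Aa ← Ee → Cc ← Bb
  Ee is a fork here and Ee is conditioned on, so the path is blocked at Ee.
Path 2: Aa ← Ee → Kk → Cc ← Bb
  Ee is a fork here and Ee is conditioned on, so the path is blocked at Ee.
Since every path is blocked, d-separation holds.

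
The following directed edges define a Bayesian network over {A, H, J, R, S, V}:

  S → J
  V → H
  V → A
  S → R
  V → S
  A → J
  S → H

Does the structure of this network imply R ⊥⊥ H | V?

We examine all 3 paths between R and H:
  1. R ← S → H — S:fork[open] ⇒ active
  2. R ← S ← V → H — S:chain[open]; V:fork[blocks] ⇒ blocked
  3. R ← S → J ← A ← V → H — S:fork[open]; J:collider[blocks]; A:chain[open]; V:fork[blocks] ⇒ blocked
Because an active path exists, R and H are not d-separated.

No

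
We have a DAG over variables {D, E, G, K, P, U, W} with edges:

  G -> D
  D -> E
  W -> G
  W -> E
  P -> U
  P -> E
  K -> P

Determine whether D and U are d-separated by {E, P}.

Enumerating the 2 paths from D to U and testing each for blocking by {E, P}:
  1. D → E ← P → U — E:collider[open]; P:fork[blocks] ⇒ blocked
  2. D ← G ← W → E ← P → U — G:chain[open]; W:fork[open]; E:collider[open]; P:fork[blocks] ⇒ blocked
All paths are blocked; D ⊥ U | {E, P} holds.

Yes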